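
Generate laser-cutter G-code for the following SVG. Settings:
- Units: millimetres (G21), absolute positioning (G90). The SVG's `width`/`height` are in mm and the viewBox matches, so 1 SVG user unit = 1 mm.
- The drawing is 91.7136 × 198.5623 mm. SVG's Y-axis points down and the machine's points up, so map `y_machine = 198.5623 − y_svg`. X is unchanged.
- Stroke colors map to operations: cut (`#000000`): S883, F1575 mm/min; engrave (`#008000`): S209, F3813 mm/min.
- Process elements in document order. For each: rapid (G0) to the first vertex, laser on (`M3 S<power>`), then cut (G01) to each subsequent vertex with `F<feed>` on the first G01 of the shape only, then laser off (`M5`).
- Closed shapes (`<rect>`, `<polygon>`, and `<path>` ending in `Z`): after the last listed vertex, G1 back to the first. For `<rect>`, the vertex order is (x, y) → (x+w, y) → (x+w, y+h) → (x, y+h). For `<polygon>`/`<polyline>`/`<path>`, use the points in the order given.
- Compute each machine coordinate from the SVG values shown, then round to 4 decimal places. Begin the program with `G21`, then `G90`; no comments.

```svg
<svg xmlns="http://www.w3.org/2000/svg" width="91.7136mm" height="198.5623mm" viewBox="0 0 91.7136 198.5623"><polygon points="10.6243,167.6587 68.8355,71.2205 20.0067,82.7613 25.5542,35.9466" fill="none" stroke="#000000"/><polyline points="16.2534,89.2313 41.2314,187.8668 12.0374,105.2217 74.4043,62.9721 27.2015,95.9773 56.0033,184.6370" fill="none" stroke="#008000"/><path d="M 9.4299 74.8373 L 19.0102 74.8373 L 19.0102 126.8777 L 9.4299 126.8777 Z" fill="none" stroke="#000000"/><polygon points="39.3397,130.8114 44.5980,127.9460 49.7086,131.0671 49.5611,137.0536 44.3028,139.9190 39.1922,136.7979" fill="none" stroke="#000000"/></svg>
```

G21
G90
G0 X10.6243 Y30.9036
M3 S883
G01 X68.8355 Y127.3418 F1575
G01 X20.0067 Y115.8010
G01 X25.5542 Y162.6157
G01 X10.6243 Y30.9036
M5
G0 X16.2534 Y109.3310
M3 S209
G01 X41.2314 Y10.6955 F3813
G01 X12.0374 Y93.3406
G01 X74.4043 Y135.5902
G01 X27.2015 Y102.5850
G01 X56.0033 Y13.9253
M5
G0 X9.4299 Y123.7250
M3 S883
G01 X19.0102 Y123.7250 F1575
G01 X19.0102 Y71.6846
G01 X9.4299 Y71.6846
G01 X9.4299 Y123.7250
M5
G0 X39.3397 Y67.7509
M3 S883
G01 X44.5980 Y70.6163 F1575
G01 X49.7086 Y67.4952
G01 X49.5611 Y61.5087
G01 X44.3028 Y58.6433
G01 X39.1922 Y61.7644
G01 X39.3397 Y67.7509
M5

Since the viewBox matches the mm dimensions, user units are millimetres directly. The only transform is the Y-flip y_m = 198.5623 − y_svg.

Shape 1 is a closed polygon drawn with `<polygon>`. Its stroke #000000 means cut at S883, F1575. After flipping Y the toolpath is (10.6243,30.9036) → (68.8355,127.3418) → (20.0067,115.8010) → (25.5542,162.6157) → (10.6243,30.9036), returning to the start.

Shape 2 is a open polyline drawn with `<polyline>`. Its stroke #008000 means engrave at S209, F3813. After flipping Y the toolpath is (16.2534,109.3310) → (41.2314,10.6955) → (12.0374,93.3406) → (74.4043,135.5902) → (27.2015,102.5850) → (56.0033,13.9253).

Shape 3 is a rectangle drawn with `<path>`. Its stroke #000000 means cut at S883, F1575. After flipping Y the toolpath is (9.4299,123.7250) → (19.0102,123.7250) → (19.0102,71.6846) → (9.4299,71.6846) → (9.4299,123.7250), returning to the start.

Shape 4 is a regular polygon drawn with `<polygon>`. Its stroke #000000 means cut at S883, F1575. After flipping Y the toolpath is (39.3397,67.7509) → (44.5980,70.6163) → (49.7086,67.4952) → (49.5611,61.5087) → (44.3028,58.6433) → (39.1922,61.7644) → (39.3397,67.7509), returning to the start.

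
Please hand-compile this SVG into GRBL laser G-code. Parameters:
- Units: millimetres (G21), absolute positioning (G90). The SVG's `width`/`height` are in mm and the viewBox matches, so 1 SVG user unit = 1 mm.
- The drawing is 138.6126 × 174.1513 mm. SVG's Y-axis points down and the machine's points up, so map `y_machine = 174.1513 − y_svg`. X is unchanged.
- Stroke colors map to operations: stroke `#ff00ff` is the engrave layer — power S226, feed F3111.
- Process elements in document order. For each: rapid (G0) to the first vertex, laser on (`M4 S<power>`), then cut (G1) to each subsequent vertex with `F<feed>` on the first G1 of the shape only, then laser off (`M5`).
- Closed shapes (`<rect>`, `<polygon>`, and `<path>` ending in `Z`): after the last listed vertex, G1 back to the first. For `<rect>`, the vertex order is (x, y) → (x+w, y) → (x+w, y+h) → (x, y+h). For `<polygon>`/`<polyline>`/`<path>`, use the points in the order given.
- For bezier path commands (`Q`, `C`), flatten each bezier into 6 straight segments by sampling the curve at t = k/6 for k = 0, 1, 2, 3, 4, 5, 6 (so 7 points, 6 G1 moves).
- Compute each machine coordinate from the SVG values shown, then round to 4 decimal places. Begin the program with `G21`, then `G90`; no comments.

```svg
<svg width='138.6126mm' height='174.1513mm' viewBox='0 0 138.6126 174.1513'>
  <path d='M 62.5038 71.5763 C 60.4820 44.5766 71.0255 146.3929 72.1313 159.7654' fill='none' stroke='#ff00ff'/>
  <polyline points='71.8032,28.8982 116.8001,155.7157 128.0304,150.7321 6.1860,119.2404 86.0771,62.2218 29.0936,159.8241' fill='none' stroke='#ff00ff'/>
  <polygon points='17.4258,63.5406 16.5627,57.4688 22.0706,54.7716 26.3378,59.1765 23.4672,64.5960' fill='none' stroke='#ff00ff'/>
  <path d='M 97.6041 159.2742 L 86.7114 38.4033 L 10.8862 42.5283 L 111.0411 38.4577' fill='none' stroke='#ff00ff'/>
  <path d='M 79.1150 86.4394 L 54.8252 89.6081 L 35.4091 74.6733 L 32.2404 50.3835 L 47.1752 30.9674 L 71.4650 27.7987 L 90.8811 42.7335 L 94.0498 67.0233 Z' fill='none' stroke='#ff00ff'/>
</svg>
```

G21
G90
G0 X62.5038 Y102.5750
M4 S226
G1 X62.4381 Y106.3460 F3111
G1 X63.8555 Y94.6827
G1 X66.1447 Y73.6200
G1 X68.6945 Y49.1930
G1 X70.8938 Y27.4366
G1 X72.1313 Y14.3859
M5
G0 X71.8032 Y145.2531
M4 S226
G1 X116.8001 Y18.4356 F3111
G1 X128.0304 Y23.4192
G1 X6.1860 Y54.9109
G1 X86.0771 Y111.9295
G1 X29.0936 Y14.3272
M5
G0 X17.4258 Y110.6107
M4 S226
G1 X16.5627 Y116.6825 F3111
G1 X22.0706 Y119.3797
G1 X26.3378 Y114.9748
G1 X23.4672 Y109.5553
G1 X17.4258 Y110.6107
M5
G0 X97.6041 Y14.8771
M4 S226
G1 X86.7114 Y135.7480 F3111
G1 X10.8862 Y131.6230
G1 X111.0411 Y135.6936
M5
G0 X79.1150 Y87.7119
M4 S226
G1 X54.8252 Y84.5432 F3111
G1 X35.4091 Y99.4780
G1 X32.2404 Y123.7678
G1 X47.1752 Y143.1839
G1 X71.4650 Y146.3526
G1 X90.8811 Y131.4178
G1 X94.0498 Y107.1280
G1 X79.1150 Y87.7119
M5

viewBox `0 0 138.6126 174.1513` with mm width/height → 1 unit = 1 mm. Flip: y_m = 174.1513 − y_svg.

**Shape 1** — `<path>` cubic bezier, stroke `#ff00ff` → engrave (S226, F3111). Control points (SVG): P0=(62.5038,71.5763), P1=(60.4820,44.5766), P2=(71.0255,146.3929), P3=(72.1313,159.7654); sampled at t=k/6. Machine vertices: (62.5038,102.5750) → (62.4381,106.3460) → (63.8555,94.6827) → (66.1447,73.6200) → (68.6945,49.1930) → (70.8938,27.4366) → (72.1313,14.3859). Open path.

**Shape 2** — `<polyline>` open polyline, stroke `#ff00ff` → engrave (S226, F3111). Machine vertices: (71.8032,145.2531) → (116.8001,18.4356) → (128.0304,23.4192) → (6.1860,54.9109) → (86.0771,111.9295) → (29.0936,14.3272). Open path.

**Shape 3** — `<polygon>` regular polygon, stroke `#ff00ff` → engrave (S226, F3111). Machine vertices: (17.4258,110.6107) → (16.5627,116.6825) → (22.0706,119.3797) → (26.3378,114.9748) → (23.4672,109.5553) → (17.4258,110.6107). Closed: final G1 returns to the first vertex.

**Shape 4** — `<path>` open polyline, stroke `#ff00ff` → engrave (S226, F3111). Machine vertices: (97.6041,14.8771) → (86.7114,135.7480) → (10.8862,131.6230) → (111.0411,135.6936). Open path.

**Shape 5** — `<path>` regular polygon, stroke `#ff00ff` → engrave (S226, F3111). Machine vertices: (79.1150,87.7119) → (54.8252,84.5432) → (35.4091,99.4780) → (32.2404,123.7678) → (47.1752,143.1839) → (71.4650,146.3526) → (90.8811,131.4178) → (94.0498,107.1280) → (79.1150,87.7119). Closed: final G1 returns to the first vertex.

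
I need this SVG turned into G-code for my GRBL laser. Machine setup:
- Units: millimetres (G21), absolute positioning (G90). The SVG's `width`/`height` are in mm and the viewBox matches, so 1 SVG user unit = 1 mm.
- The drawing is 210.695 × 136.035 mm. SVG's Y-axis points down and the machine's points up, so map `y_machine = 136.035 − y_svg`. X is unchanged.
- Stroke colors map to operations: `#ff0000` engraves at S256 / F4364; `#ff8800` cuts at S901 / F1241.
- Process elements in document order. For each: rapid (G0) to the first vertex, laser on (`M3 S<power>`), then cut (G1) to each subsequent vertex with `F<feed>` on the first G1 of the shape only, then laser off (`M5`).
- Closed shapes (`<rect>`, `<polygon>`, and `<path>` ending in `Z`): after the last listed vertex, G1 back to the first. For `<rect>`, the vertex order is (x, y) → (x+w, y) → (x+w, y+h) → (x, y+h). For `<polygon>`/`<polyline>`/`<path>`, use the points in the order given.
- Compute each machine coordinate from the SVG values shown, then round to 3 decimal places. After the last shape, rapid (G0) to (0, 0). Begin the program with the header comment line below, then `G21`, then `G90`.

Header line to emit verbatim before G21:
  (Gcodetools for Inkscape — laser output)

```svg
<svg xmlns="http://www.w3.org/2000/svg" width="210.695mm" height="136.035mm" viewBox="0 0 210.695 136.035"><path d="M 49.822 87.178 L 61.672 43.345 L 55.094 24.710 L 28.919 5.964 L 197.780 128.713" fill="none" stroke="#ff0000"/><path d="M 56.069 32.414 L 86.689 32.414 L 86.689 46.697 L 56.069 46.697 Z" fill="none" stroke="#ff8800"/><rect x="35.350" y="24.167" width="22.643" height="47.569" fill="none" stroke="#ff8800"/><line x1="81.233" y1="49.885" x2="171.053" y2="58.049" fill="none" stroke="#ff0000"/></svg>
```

(Gcodetools for Inkscape — laser output)
G21
G90
G0 X49.822 Y48.857
M3 S256
G1 X61.672 Y92.690 F4364
G1 X55.094 Y111.325
G1 X28.919 Y130.071
G1 X197.780 Y7.322
M5
G0 X56.069 Y103.621
M3 S901
G1 X86.689 Y103.621 F1241
G1 X86.689 Y89.338
G1 X56.069 Y89.338
G1 X56.069 Y103.621
M5
G0 X35.350 Y111.868
M3 S901
G1 X57.993 Y111.868 F1241
G1 X57.993 Y64.299
G1 X35.350 Y64.299
G1 X35.350 Y111.868
M5
G0 X81.233 Y86.150
M3 S256
G1 X171.053 Y77.986 F4364
M5
G0 X0.000 Y0.000

Since the viewBox matches the mm dimensions, user units are millimetres directly. The only transform is the Y-flip y_m = 136.035 − y_svg.

Shape 1 is a open polyline drawn with `<path>`. Its stroke #ff0000 means engrave at S256, F4364. After flipping Y the toolpath is (49.822,48.857) → (61.672,92.690) → (55.094,111.325) → (28.919,130.071) → (197.780,7.322).

Shape 2 is a rectangle drawn with `<path>`. Its stroke #ff8800 means cut at S901, F1241. After flipping Y the toolpath is (56.069,103.621) → (86.689,103.621) → (86.689,89.338) → (56.069,89.338) → (56.069,103.621), returning to the start.

Shape 3 is a rectangle drawn with `<rect>`. Its stroke #ff8800 means cut at S901, F1241. After flipping Y the toolpath is (35.350,111.868) → (57.993,111.868) → (57.993,64.299) → (35.350,64.299) → (35.350,111.868), returning to the start.

Shape 4 is a line segment drawn with `<line>`. Its stroke #ff0000 means engrave at S256, F4364. After flipping Y the toolpath is (81.233,86.150) → (171.053,77.986).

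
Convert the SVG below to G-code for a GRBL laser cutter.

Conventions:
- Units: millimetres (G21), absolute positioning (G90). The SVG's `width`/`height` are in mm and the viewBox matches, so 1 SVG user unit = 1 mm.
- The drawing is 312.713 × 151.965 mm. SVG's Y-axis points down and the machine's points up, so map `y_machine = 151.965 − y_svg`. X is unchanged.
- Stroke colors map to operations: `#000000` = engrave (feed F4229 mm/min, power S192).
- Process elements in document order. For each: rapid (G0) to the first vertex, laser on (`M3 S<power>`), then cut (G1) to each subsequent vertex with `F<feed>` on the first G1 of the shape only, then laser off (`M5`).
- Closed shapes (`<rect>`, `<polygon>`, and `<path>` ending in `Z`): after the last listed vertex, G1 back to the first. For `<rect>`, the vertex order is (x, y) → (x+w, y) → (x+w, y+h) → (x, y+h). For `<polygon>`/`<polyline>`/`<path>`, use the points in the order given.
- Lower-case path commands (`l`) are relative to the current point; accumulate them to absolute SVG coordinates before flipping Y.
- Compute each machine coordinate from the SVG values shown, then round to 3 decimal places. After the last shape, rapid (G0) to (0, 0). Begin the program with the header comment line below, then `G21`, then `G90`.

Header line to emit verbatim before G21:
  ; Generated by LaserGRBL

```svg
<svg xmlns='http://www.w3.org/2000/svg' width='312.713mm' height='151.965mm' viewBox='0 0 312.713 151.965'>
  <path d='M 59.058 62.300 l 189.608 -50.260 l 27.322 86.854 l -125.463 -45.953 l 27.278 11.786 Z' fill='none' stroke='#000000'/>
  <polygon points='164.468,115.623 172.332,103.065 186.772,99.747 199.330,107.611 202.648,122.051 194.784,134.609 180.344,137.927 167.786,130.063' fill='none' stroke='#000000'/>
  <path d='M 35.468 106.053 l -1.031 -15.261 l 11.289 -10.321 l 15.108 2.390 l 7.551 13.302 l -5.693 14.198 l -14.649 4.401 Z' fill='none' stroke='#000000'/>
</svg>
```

viewBox `0 0 312.713 151.965` with mm width/height → 1 unit = 1 mm. Flip: y_m = 151.965 − y_svg.

**Shape 1** — `<path>` closed polygon, stroke `#000000` → engrave (S192, F4229). Machine vertices: (59.058,89.665) → (248.666,139.925) → (275.988,53.071) → (150.525,99.024) → (177.803,87.238) → (59.058,89.665). Closed: final G1 returns to the first vertex.

**Shape 2** — `<polygon>` regular polygon, stroke `#000000` → engrave (S192, F4229). Machine vertices: (164.468,36.342) → (172.332,48.900) → (186.772,52.218) → (199.330,44.354) → (202.648,29.914) → (194.784,17.356) → (180.344,14.038) → (167.786,21.902) → (164.468,36.342). Closed: final G1 returns to the first vertex.

**Shape 3** — `<path>` regular polygon, stroke `#000000` → engrave (S192, F4229). Machine vertices: (35.468,45.912) → (34.437,61.173) → (45.726,71.494) → (60.834,69.104) → (68.385,55.802) → (62.692,41.604) → (48.043,37.203) → (35.468,45.912). Closed: final G1 returns to the first vertex.

; Generated by LaserGRBL
G21
G90
G0 X59.058 Y89.665
M3 S192
G1 X248.666 Y139.925 F4229
G1 X275.988 Y53.071
G1 X150.525 Y99.024
G1 X177.803 Y87.238
G1 X59.058 Y89.665
M5
G0 X164.468 Y36.342
M3 S192
G1 X172.332 Y48.900 F4229
G1 X186.772 Y52.218
G1 X199.330 Y44.354
G1 X202.648 Y29.914
G1 X194.784 Y17.356
G1 X180.344 Y14.038
G1 X167.786 Y21.902
G1 X164.468 Y36.342
M5
G0 X35.468 Y45.912
M3 S192
G1 X34.437 Y61.173 F4229
G1 X45.726 Y71.494
G1 X60.834 Y69.104
G1 X68.385 Y55.802
G1 X62.692 Y41.604
G1 X48.043 Y37.203
G1 X35.468 Y45.912
M5
G0 X0.000 Y0.000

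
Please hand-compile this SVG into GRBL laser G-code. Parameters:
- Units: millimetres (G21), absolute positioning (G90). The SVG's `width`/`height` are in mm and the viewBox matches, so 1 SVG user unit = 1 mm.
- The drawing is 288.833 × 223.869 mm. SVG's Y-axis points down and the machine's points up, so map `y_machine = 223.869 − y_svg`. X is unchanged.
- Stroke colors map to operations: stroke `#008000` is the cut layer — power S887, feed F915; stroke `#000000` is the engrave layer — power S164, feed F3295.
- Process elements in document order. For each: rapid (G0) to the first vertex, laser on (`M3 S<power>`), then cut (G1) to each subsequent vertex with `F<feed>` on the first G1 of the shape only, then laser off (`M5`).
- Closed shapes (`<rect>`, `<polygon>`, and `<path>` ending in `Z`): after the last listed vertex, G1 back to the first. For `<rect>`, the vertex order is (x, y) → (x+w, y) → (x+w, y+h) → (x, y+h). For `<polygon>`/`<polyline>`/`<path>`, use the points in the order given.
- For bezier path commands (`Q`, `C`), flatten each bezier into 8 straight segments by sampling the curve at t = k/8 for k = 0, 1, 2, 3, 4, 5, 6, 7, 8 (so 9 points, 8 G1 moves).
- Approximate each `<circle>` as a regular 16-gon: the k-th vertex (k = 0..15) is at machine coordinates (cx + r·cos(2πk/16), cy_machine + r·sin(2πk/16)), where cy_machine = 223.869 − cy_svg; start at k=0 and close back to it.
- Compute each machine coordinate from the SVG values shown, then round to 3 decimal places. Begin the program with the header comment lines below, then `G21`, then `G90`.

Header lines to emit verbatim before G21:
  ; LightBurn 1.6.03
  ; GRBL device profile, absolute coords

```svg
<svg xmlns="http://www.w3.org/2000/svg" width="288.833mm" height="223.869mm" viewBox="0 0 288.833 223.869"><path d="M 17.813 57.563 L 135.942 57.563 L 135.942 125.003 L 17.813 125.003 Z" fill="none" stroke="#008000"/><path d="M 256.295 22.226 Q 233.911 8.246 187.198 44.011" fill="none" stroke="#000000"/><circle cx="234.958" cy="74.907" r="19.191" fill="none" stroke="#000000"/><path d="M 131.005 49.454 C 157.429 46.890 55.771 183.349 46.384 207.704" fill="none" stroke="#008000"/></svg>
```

; LightBurn 1.6.03
; GRBL device profile, absolute coords
G21
G90
G0 X17.813 Y166.306
M3 S887
G1 X135.942 Y166.306 F915
G1 X135.942 Y98.866
G1 X17.813 Y98.866
G1 X17.813 Y166.306
M5
G0 X256.295 Y201.643
M3 S164
G1 X250.319 Y204.361 F3295
G1 X243.582 Y205.524
G1 X236.086 Y205.133
G1 X227.829 Y203.187
G1 X218.811 Y199.686
G1 X209.034 Y194.631
G1 X198.496 Y188.022
G1 X187.198 Y179.858
M5
G0 X254.149 Y148.962
M3 S164
G1 X252.688 Y156.306 F3295
G1 X248.528 Y162.532
G1 X242.302 Y166.692
G1 X234.958 Y168.153
G1 X227.614 Y166.692
G1 X221.388 Y162.532
G1 X217.228 Y156.306
G1 X215.767 Y148.962
G1 X217.228 Y141.618
G1 X221.388 Y135.392
G1 X227.614 Y131.232
G1 X234.958 Y129.771
G1 X242.302 Y131.232
G1 X248.528 Y135.392
G1 X252.688 Y141.618
G1 X254.149 Y148.962
M5
G0 X131.005 Y174.415
M3 S887
G1 X135.341 Y169.350 F915
G1 X130.251 Y154.195
G1 X118.318 Y131.892
G1 X102.124 Y105.385
G1 X84.251 Y77.615
G1 X67.282 Y51.527
G1 X53.799 Y30.063
G1 X46.384 Y16.165
M5

Since the viewBox matches the mm dimensions, user units are millimetres directly. The only transform is the Y-flip y_m = 223.869 − y_svg.

Shape 1 is a rectangle drawn with `<path>`. Its stroke #008000 means cut at S887, F915. After flipping Y the toolpath is (17.813,166.306) → (135.942,166.306) → (135.942,98.866) → (17.813,98.866) → (17.813,166.306), returning to the start.

Shape 2 is a quadratic bezier drawn with `<path>`. Its stroke #000000 means engrave at S164, F3295. After flipping Y the toolpath is (256.295,201.643) → (250.319,204.361) → (243.582,205.524) → (236.086,205.133) → (227.829,203.187) → (218.811,199.686) → (209.034,194.631) → (198.496,188.022) → (187.198,179.858).

Shape 3 is a circle drawn with `<circle>`. Its stroke #000000 means engrave at S164, F3295. After flipping Y the toolpath is (254.149,148.962) → (252.688,156.306) → (248.528,162.532) → (242.302,166.692) → (234.958,168.153) → (227.614,166.692) → (221.388,162.532) → (217.228,156.306) → (215.767,148.962) → (217.228,141.618) → (221.388,135.392) → (227.614,131.232) → (234.958,129.771) → (242.302,131.232) → (248.528,135.392) → (252.688,141.618) → (254.149,148.962), returning to the start.

Shape 4 is a cubic bezier drawn with `<path>`. Its stroke #008000 means cut at S887, F915. After flipping Y the toolpath is (131.005,174.415) → (135.341,169.350) → (130.251,154.195) → (118.318,131.892) → (102.124,105.385) → (84.251,77.615) → (67.282,51.527) → (53.799,30.063) → (46.384,16.165).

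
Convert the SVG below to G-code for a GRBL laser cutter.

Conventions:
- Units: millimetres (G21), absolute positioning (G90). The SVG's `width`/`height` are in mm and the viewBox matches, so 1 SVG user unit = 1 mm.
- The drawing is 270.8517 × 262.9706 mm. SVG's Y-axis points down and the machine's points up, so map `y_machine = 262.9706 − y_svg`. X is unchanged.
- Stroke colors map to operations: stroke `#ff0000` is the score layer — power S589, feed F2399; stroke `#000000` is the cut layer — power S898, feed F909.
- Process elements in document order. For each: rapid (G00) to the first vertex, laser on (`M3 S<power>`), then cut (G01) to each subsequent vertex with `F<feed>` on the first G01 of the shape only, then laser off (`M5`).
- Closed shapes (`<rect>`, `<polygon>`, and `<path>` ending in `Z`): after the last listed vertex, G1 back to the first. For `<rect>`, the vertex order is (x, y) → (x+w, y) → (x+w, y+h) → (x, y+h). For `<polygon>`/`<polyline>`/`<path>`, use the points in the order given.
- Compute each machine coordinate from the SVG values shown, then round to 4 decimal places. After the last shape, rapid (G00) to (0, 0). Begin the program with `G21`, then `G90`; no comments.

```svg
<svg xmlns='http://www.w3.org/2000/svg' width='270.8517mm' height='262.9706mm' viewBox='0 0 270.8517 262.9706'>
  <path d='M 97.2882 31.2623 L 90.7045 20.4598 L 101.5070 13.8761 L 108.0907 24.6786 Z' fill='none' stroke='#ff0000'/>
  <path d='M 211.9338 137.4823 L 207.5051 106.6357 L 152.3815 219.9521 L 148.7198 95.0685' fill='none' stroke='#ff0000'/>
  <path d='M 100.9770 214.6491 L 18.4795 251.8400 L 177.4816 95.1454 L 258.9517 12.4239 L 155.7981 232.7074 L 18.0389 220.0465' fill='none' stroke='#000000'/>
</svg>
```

viewBox `0 0 270.8517 262.9706` with mm width/height → 1 unit = 1 mm. Flip: y_m = 262.9706 − y_svg.

**Shape 1** — `<path>` regular polygon, stroke `#ff0000` → score (S589, F2399). Machine vertices: (97.2882,231.7083) → (90.7045,242.5108) → (101.5070,249.0945) → (108.0907,238.2920) → (97.2882,231.7083). Closed: final G1 returns to the first vertex.

**Shape 2** — `<path>` open polyline, stroke `#ff0000` → score (S589, F2399). Machine vertices: (211.9338,125.4883) → (207.5051,156.3349) → (152.3815,43.0185) → (148.7198,167.9021). Open path.

**Shape 3** — `<path>` open polyline, stroke `#000000` → cut (S898, F909). Machine vertices: (100.9770,48.3215) → (18.4795,11.1306) → (177.4816,167.8252) → (258.9517,250.5467) → (155.7981,30.2632) → (18.0389,42.9241). Open path.

G21
G90
G00 X97.2882 Y231.7083
M3 S589
G01 X90.7045 Y242.5108 F2399
G01 X101.5070 Y249.0945
G01 X108.0907 Y238.2920
G01 X97.2882 Y231.7083
M5
G00 X211.9338 Y125.4883
M3 S589
G01 X207.5051 Y156.3349 F2399
G01 X152.3815 Y43.0185
G01 X148.7198 Y167.9021
M5
G00 X100.9770 Y48.3215
M3 S898
G01 X18.4795 Y11.1306 F909
G01 X177.4816 Y167.8252
G01 X258.9517 Y250.5467
G01 X155.7981 Y30.2632
G01 X18.0389 Y42.9241
M5
G00 X0.0000 Y0.0000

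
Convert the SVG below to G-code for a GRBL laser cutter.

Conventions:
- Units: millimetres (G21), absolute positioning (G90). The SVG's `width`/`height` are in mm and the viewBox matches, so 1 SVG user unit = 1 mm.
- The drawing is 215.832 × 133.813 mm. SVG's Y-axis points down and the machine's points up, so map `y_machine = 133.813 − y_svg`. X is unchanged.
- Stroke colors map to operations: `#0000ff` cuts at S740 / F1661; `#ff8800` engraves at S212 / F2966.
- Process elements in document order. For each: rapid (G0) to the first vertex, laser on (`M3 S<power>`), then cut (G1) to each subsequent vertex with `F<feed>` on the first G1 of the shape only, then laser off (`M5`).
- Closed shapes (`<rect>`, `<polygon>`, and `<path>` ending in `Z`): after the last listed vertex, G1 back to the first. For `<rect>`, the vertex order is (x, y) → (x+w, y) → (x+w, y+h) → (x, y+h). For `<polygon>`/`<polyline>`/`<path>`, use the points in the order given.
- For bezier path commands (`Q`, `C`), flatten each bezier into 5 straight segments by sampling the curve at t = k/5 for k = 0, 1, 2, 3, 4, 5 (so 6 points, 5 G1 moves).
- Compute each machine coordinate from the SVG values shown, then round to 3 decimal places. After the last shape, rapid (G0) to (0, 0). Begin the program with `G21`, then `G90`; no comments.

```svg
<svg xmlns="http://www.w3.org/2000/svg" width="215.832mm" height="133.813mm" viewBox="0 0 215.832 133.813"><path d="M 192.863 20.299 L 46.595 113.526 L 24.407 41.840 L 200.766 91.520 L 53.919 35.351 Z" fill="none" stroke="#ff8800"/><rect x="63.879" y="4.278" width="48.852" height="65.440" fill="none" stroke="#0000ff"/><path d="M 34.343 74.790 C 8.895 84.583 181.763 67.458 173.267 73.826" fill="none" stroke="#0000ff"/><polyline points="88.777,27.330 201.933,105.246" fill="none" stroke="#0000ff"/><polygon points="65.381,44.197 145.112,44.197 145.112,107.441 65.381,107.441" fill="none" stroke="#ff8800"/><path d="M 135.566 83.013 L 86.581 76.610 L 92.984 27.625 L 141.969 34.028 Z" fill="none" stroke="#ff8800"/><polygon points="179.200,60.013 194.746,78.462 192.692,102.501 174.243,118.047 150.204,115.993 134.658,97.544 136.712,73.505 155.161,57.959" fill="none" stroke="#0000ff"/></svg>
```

1 u = 1 mm; y_m = 133.813 − y.

[1] `<path>` closed polygon, #ff8800→engrave S212 F2966: (192.863,113.514) → (46.595,20.287) → (24.407,91.973) → (200.766,42.293) → (53.919,98.462) → (192.863,113.514) (closed)

[2] `<rect>` rectangle, #0000ff→cut S740 F1661: (63.879,129.535) → (112.731,129.535) → (112.731,64.095) → (63.879,64.095) → (63.879,129.535) (closed)

[3] `<path>` cubic bezier, #0000ff→cut S740 F1661: (34.343,59.023) → (39.835,55.974) → (74.698,56.966) → (120.707,59.578) → (159.638,61.392) → (173.267,59.987)

[4] `<polyline>` line segment, #0000ff→cut S740 F1661: (88.777,106.483) → (201.933,28.567)

[5] `<polygon>` rectangle, #ff8800→engrave S212 F2966: (65.381,89.616) → (145.112,89.616) → (145.112,26.372) → (65.381,26.372) → (65.381,89.616) (closed)

[6] `<path>` regular polygon, #ff8800→engrave S212 F2966: (135.566,50.800) → (86.581,57.203) → (92.984,106.188) → (141.969,99.785) → (135.566,50.800) (closed)

[7] `<polygon>` regular polygon, #0000ff→cut S740 F1661: (179.200,73.800) → (194.746,55.351) → (192.692,31.312) → (174.243,15.766) → (150.204,17.820) → (134.658,36.269) → (136.712,60.308) → (155.161,75.854) → (179.200,73.800) (closed)

G21
G90
G0 X192.863 Y113.514
M3 S212
G1 X46.595 Y20.287 F2966
G1 X24.407 Y91.973
G1 X200.766 Y42.293
G1 X53.919 Y98.462
G1 X192.863 Y113.514
M5
G0 X63.879 Y129.535
M3 S740
G1 X112.731 Y129.535 F1661
G1 X112.731 Y64.095
G1 X63.879 Y64.095
G1 X63.879 Y129.535
M5
G0 X34.343 Y59.023
M3 S740
G1 X39.835 Y55.974 F1661
G1 X74.698 Y56.966
G1 X120.707 Y59.578
G1 X159.638 Y61.392
G1 X173.267 Y59.987
M5
G0 X88.777 Y106.483
M3 S740
G1 X201.933 Y28.567 F1661
M5
G0 X65.381 Y89.616
M3 S212
G1 X145.112 Y89.616 F2966
G1 X145.112 Y26.372
G1 X65.381 Y26.372
G1 X65.381 Y89.616
M5
G0 X135.566 Y50.800
M3 S212
G1 X86.581 Y57.203 F2966
G1 X92.984 Y106.188
G1 X141.969 Y99.785
G1 X135.566 Y50.800
M5
G0 X179.200 Y73.800
M3 S740
G1 X194.746 Y55.351 F1661
G1 X192.692 Y31.312
G1 X174.243 Y15.766
G1 X150.204 Y17.820
G1 X134.658 Y36.269
G1 X136.712 Y60.308
G1 X155.161 Y75.854
G1 X179.200 Y73.800
M5
G0 X0.000 Y0.000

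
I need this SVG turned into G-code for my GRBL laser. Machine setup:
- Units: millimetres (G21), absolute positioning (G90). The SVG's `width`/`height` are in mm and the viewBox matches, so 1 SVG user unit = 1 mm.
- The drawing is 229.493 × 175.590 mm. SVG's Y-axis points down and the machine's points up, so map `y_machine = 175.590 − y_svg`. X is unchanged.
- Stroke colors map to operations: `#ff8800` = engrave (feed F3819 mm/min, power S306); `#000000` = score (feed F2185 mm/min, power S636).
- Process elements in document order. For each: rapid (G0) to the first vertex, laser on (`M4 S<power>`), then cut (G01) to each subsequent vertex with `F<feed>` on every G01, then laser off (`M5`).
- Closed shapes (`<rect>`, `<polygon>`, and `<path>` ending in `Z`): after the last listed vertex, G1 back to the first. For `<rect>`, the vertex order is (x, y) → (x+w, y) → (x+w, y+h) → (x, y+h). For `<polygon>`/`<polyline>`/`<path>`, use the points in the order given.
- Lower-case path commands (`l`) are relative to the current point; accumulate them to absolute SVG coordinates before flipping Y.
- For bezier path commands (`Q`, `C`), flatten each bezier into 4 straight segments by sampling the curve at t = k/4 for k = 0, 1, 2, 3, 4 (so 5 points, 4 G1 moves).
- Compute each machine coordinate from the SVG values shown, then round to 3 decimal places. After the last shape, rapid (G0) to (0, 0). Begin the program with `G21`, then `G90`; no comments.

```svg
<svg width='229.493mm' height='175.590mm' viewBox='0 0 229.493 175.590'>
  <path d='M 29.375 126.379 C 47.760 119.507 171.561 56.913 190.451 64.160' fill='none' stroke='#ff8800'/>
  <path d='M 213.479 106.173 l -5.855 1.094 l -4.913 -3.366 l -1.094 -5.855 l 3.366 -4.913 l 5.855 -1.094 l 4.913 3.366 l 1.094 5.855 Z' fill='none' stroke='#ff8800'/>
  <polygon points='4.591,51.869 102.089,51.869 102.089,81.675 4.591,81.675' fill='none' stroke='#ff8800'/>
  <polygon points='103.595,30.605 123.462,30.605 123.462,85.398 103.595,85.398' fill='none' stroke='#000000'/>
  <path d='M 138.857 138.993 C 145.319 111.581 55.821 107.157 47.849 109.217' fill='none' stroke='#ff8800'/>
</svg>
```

viewBox `0 0 229.493 175.590` with mm width/height → 1 unit = 1 mm. Flip: y_m = 175.590 − y_svg.

**Shape 1** — `<path>` cubic bezier, stroke `#ff8800` → engrave (S306, F3819). Control points (SVG): P0=(29.375,126.379), P1=(47.760,119.507), P2=(171.561,56.913), P3=(190.451,64.160); sampled at t=k/4. Machine vertices: (29.375,49.211) → (59.643,62.851) → (109.724,85.615) → (159.899,105.732) → (190.451,111.430). Open path.

**Shape 2** — `<path>` regular polygon, stroke `#ff8800` → engrave (S306, F3819). Machine vertices: (213.479,69.417) → (207.624,68.323) → (202.711,71.689) → (201.617,77.544) → (204.983,82.457) → (210.838,83.551) → (215.751,80.185) → (216.845,74.330) → (213.479,69.417). Closed: final G1 returns to the first vertex.

**Shape 3** — `<polygon>` rectangle, stroke `#ff8800` → engrave (S306, F3819). Machine vertices: (4.591,123.721) → (102.089,123.721) → (102.089,93.915) → (4.591,93.915) → (4.591,123.721). Closed: final G1 returns to the first vertex.

**Shape 4** — `<polygon>` rectangle, stroke `#000000` → score (S636, F2185). Machine vertices: (103.595,144.985) → (123.462,144.985) → (123.462,90.192) → (103.595,90.192) → (103.595,144.985). Closed: final G1 returns to the first vertex.

**Shape 5** — `<path>` cubic bezier, stroke `#ff8800` → engrave (S306, F3819). Control points (SVG): P0=(138.857,138.993), P1=(145.319,111.581), P2=(55.821,107.157), P3=(47.849,109.217); sampled at t=k/4. Machine vertices: (138.857,36.597) → (128.484,53.104) → (98.766,62.537) → (66.341,66.444) → (47.849,66.373). Open path.

G21
G90
G0 X29.375 Y49.211
M4 S306
G01 X59.643 Y62.851 F3819
G01 X109.724 Y85.615 F3819
G01 X159.899 Y105.732 F3819
G01 X190.451 Y111.430 F3819
M5
G0 X213.479 Y69.417
M4 S306
G01 X207.624 Y68.323 F3819
G01 X202.711 Y71.689 F3819
G01 X201.617 Y77.544 F3819
G01 X204.983 Y82.457 F3819
G01 X210.838 Y83.551 F3819
G01 X215.751 Y80.185 F3819
G01 X216.845 Y74.330 F3819
G01 X213.479 Y69.417 F3819
M5
G0 X4.591 Y123.721
M4 S306
G01 X102.089 Y123.721 F3819
G01 X102.089 Y93.915 F3819
G01 X4.591 Y93.915 F3819
G01 X4.591 Y123.721 F3819
M5
G0 X103.595 Y144.985
M4 S636
G01 X123.462 Y144.985 F2185
G01 X123.462 Y90.192 F2185
G01 X103.595 Y90.192 F2185
G01 X103.595 Y144.985 F2185
M5
G0 X138.857 Y36.597
M4 S306
G01 X128.484 Y53.104 F3819
G01 X98.766 Y62.537 F3819
G01 X66.341 Y66.444 F3819
G01 X47.849 Y66.373 F3819
M5
G0 X0.000 Y0.000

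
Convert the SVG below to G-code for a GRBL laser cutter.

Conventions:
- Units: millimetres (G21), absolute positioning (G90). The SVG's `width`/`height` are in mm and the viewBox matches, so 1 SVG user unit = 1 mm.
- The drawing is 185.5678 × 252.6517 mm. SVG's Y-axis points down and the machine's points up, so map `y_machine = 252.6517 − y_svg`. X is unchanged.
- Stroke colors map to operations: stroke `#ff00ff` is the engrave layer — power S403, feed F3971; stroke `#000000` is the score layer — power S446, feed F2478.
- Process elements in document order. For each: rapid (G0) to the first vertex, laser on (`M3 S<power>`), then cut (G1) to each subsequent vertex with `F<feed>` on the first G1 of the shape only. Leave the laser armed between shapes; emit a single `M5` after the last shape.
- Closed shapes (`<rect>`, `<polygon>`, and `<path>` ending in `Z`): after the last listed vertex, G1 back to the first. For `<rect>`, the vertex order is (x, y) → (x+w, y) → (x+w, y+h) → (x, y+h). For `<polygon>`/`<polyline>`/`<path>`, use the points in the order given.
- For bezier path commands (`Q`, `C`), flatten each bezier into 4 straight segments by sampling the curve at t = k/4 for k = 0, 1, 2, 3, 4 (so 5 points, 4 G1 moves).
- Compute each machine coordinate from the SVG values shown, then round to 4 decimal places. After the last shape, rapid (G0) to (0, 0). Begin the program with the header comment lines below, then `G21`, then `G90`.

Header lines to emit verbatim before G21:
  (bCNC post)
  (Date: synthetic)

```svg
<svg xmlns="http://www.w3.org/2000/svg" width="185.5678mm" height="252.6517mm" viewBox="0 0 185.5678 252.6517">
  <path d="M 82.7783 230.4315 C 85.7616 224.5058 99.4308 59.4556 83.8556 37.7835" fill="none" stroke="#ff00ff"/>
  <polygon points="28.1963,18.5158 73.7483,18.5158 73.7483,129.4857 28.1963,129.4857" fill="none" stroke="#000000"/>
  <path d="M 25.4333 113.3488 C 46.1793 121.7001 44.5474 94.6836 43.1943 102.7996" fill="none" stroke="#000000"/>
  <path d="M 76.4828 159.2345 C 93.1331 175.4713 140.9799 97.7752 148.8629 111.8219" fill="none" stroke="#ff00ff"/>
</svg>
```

viewBox `0 0 185.5678 252.6517` with mm width/height → 1 unit = 1 mm. Flip: y_m = 252.6517 − y_svg.

**Shape 1** — `<path>` cubic bezier, stroke `#ff00ff` → engrave (S403, F3971). Control points (SVG): P0=(82.7783,230.4315), P1=(85.7616,224.5058), P2=(99.4308,59.4556), P3=(83.8556,37.7835); sampled at t=k/4. Machine vertices: (82.7783,22.2202) → (86.3955,51.7737) → (90.2764,112.6393) → (90.6776,176.4573) → (83.8556,214.8682). Open path.

**Shape 2** — `<polygon>` rectangle, stroke `#000000` → score (S446, F2478). Machine vertices: (28.1963,234.1359) → (73.7483,234.1359) → (73.7483,123.1660) → (28.1963,123.1660) → (28.1963,234.1359). Closed: final G1 returns to the first vertex.

**Shape 3** — `<path>` cubic bezier, stroke `#000000` → score (S446, F2478). Control points (SVG): P0=(25.4333,113.3488), P1=(46.1793,121.7001), P2=(44.5474,94.6836), P3=(43.1943,102.7996); sampled at t=k/4. Machine vertices: (25.4333,139.3029) → (37.1510,138.5693) → (42.6010,144.4893) → (43.9074,150.4533) → (43.1943,149.8521). Open path.

**Shape 4** — `<path>` cubic bezier, stroke `#ff00ff` → engrave (S403, F3971). Control points (SVG): P0=(76.4828,159.2345), P1=(93.1331,175.4713), P2=(140.9799,97.7752), P3=(148.8629,111.8219); sampled at t=k/4. Machine vertices: (76.4828,93.4172) → (93.7080,95.9508) → (115.9606,116.3022) → (136.5693,137.0642) → (148.8629,140.8298). Open path.

(bCNC post)
(Date: synthetic)
G21
G90
G0 X82.7783 Y22.2202
M3 S403
G1 X86.3955 Y51.7737 F3971
G1 X90.2764 Y112.6393
G1 X90.6776 Y176.4573
G1 X83.8556 Y214.8682
G0 X28.1963 Y234.1359
M3 S446
G1 X73.7483 Y234.1359 F2478
G1 X73.7483 Y123.1660
G1 X28.1963 Y123.1660
G1 X28.1963 Y234.1359
G0 X25.4333 Y139.3029
M3 S446
G1 X37.1510 Y138.5693 F2478
G1 X42.6010 Y144.4893
G1 X43.9074 Y150.4533
G1 X43.1943 Y149.8521
G0 X76.4828 Y93.4172
M3 S403
G1 X93.7080 Y95.9508 F3971
G1 X115.9606 Y116.3022
G1 X136.5693 Y137.0642
G1 X148.8629 Y140.8298
M5
G0 X0.0000 Y0.0000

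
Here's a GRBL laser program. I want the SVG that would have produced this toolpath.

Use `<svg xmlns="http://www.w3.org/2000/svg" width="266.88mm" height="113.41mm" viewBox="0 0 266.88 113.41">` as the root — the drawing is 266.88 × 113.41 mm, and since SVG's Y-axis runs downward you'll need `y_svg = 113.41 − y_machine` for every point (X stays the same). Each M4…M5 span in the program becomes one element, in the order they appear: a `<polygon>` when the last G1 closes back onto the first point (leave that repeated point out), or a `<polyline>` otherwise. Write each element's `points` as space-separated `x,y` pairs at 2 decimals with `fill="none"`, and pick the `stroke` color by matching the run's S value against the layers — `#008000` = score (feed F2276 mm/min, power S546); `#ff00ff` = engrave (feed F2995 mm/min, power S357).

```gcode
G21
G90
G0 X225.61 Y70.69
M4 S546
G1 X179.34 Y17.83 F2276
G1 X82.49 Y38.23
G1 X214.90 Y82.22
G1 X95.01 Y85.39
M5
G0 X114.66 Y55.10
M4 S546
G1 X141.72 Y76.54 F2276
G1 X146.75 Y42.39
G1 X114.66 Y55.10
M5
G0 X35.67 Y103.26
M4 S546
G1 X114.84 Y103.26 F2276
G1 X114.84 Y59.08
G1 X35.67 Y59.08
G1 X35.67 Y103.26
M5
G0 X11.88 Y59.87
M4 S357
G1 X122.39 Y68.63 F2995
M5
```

Machine Y-up, SVG Y-down with viewBox height 113.41, so y_svg = 113.41 − y_machine; X carries over.

Run 1: S546 ⇒ score layer `#008000`. The run is open, so emit a `<polyline>` with points (Y-flipped): 225.61,42.72 179.34,95.58 82.49,75.18 214.90,31.19 95.01,28.02.

Run 2: the run's S546 means `#008000` (score). The run returns to its start, so emit a `<polygon>` with points (Y-flipped): 114.66,58.31 141.72,36.87 146.75,71.02.

Run 3: S546 ⇒ score layer `#008000`. The run returns to its start, so emit a `<polygon>` with points (Y-flipped): 35.67,10.15 114.84,10.15 114.84,54.33 35.67,54.33.

Run 4: the run's S357 means `#ff00ff` (engrave). The run is open, so emit a `<polyline>` with points (Y-flipped): 11.88,53.54 122.39,44.78.

<svg xmlns="http://www.w3.org/2000/svg" width="266.88mm" height="113.41mm" viewBox="0 0 266.88 113.41">
  <polyline points="225.61,42.72 179.34,95.58 82.49,75.18 214.90,31.19 95.01,28.02" fill="none" stroke="#008000"/>
  <polygon points="114.66,58.31 141.72,36.87 146.75,71.02" fill="none" stroke="#008000"/>
  <polygon points="35.67,10.15 114.84,10.15 114.84,54.33 35.67,54.33" fill="none" stroke="#008000"/>
  <polyline points="11.88,53.54 122.39,44.78" fill="none" stroke="#ff00ff"/>
</svg>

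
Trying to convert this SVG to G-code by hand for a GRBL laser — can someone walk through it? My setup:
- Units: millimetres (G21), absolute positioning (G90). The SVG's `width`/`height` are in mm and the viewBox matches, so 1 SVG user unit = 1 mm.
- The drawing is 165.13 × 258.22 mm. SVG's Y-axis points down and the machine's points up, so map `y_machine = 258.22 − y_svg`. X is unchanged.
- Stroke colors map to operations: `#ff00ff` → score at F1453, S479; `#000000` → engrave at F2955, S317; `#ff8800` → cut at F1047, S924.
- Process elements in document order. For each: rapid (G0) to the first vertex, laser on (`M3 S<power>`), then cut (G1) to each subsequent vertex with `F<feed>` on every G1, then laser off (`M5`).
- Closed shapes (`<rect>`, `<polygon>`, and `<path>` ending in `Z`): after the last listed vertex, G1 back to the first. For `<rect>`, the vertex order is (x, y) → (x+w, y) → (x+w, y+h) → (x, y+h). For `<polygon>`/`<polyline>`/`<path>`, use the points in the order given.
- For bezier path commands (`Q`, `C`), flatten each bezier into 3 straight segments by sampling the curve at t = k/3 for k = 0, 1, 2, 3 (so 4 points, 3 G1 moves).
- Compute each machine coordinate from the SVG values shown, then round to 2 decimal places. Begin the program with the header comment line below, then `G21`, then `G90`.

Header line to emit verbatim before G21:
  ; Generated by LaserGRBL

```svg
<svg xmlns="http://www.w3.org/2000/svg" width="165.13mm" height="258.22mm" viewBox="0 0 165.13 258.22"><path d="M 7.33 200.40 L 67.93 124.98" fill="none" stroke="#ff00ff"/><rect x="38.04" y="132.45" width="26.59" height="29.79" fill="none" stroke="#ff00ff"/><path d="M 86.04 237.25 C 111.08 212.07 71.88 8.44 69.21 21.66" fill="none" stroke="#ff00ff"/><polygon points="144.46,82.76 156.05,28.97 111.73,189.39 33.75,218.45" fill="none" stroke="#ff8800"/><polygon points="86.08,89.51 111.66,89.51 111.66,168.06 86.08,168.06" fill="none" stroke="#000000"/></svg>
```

viewBox `0 0 165.13 258.22` with mm width/height → 1 unit = 1 mm. Flip: y_m = 258.22 − y_svg.

**Shape 1** — `<path>` line segment, stroke `#ff00ff` → score (S479, F1453). Machine vertices: (7.33,57.82) → (67.93,133.24). Open path.

**Shape 2** — `<rect>` rectangle, stroke `#ff00ff` → score (S479, F1453). Machine vertices: (38.04,125.77) → (64.63,125.77) → (64.63,95.98) → (38.04,95.98) → (38.04,125.77). Closed: final G1 returns to the first vertex.

**Shape 3** — `<path>` cubic bezier, stroke `#ff00ff` → score (S479, F1453). Control points (SVG): P0=(86.04,237.25), P1=(111.08,212.07), P2=(71.88,8.44), P3=(69.21,21.66); sampled at t=k/3. Machine vertices: (86.04,20.97) → (93.40,90.99) → (80.32,192.14) → (69.21,236.56). Open path.

**Shape 4** — `<polygon>` closed polygon, stroke `#ff8800` → cut (S924, F1047). Machine vertices: (144.46,175.46) → (156.05,229.25) → (111.73,68.83) → (33.75,39.77) → (144.46,175.46). Closed: final G1 returns to the first vertex.

**Shape 5** — `<polygon>` rectangle, stroke `#000000` → engrave (S317, F2955). Machine vertices: (86.08,168.71) → (111.66,168.71) → (111.66,90.16) → (86.08,90.16) → (86.08,168.71). Closed: final G1 returns to the first vertex.

; Generated by LaserGRBL
G21
G90
G0 X7.33 Y57.82
M3 S479
G1 X67.93 Y133.24 F1453
M5
G0 X38.04 Y125.77
M3 S479
G1 X64.63 Y125.77 F1453
G1 X64.63 Y95.98 F1453
G1 X38.04 Y95.98 F1453
G1 X38.04 Y125.77 F1453
M5
G0 X86.04 Y20.97
M3 S479
G1 X93.40 Y90.99 F1453
G1 X80.32 Y192.14 F1453
G1 X69.21 Y236.56 F1453
M5
G0 X144.46 Y175.46
M3 S924
G1 X156.05 Y229.25 F1047
G1 X111.73 Y68.83 F1047
G1 X33.75 Y39.77 F1047
G1 X144.46 Y175.46 F1047
M5
G0 X86.08 Y168.71
M3 S317
G1 X111.66 Y168.71 F2955
G1 X111.66 Y90.16 F2955
G1 X86.08 Y90.16 F2955
G1 X86.08 Y168.71 F2955
M5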